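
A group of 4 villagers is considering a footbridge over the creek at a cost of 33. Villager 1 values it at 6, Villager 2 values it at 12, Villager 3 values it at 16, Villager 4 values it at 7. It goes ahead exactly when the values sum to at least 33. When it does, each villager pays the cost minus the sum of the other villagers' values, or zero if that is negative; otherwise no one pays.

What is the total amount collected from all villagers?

12

Total value 41 ≥ cost 33, so it is built.
Villager 1: others sum to 35; max(0, 33 - 35) = 0.
Villager 2: others sum to 29; max(0, 33 - 29) = 4.
Villager 3: others sum to 25; max(0, 33 - 25) = 8.
Villager 4: others sum to 34; max(0, 33 - 34) = 0.
Total collected = 0 + 4 + 8 + 0 = 12.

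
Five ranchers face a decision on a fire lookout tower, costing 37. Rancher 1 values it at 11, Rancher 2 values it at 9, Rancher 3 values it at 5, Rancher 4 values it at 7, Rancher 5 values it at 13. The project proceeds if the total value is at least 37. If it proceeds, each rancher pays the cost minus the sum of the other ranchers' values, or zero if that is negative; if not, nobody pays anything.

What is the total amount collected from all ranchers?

9

Total value 45 ≥ cost 37, so it is built.
Rancher 1: others sum to 34; max(0, 37 - 34) = 3.
Rancher 2: others sum to 36; max(0, 37 - 36) = 1.
Rancher 3: others sum to 40; max(0, 37 - 40) = 0.
Rancher 4: others sum to 38; max(0, 37 - 38) = 0.
Rancher 5: others sum to 32; max(0, 37 - 32) = 5.
Total collected = 3 + 1 + 0 + 0 + 5 = 9.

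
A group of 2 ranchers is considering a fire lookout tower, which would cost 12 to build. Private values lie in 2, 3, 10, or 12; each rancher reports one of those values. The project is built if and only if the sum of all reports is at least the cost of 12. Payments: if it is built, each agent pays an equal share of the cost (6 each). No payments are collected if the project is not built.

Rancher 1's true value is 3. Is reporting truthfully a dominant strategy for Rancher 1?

Yes

Check each profile of the others' reports and compare truth against every alternative report.
Others report (10): truth gives -3, best alternative gives -3.
Others report (12): truth gives -3, best alternative gives -3.
Others report (2): truth gives 0, best alternative gives 0.
Others report (3): truth gives 0, best alternative gives 0.
In every case the truthful report is at least as good as any alternative, so it is a dominant strategy.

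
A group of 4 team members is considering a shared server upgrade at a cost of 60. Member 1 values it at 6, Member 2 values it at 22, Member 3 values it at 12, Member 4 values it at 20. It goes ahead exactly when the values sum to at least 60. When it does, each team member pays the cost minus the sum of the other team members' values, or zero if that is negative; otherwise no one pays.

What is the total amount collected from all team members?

Total value 60 ≥ cost 60, so it is built.
Member 1: others sum to 54; max(0, 60 - 54) = 6.
Member 2: others sum to 38; max(0, 60 - 38) = 22.
Member 3: others sum to 48; max(0, 60 - 48) = 12.
Member 4: others sum to 40; max(0, 60 - 40) = 20.
Total collected = 6 + 22 + 12 + 20 = 60.

60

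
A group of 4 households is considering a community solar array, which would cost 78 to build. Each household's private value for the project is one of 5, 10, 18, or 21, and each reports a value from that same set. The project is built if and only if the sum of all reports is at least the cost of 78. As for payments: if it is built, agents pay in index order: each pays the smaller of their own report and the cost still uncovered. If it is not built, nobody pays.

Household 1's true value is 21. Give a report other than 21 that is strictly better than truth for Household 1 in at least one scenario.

Suppose Household 2 reports 18, Household 3 reports 21 and Household 4 reports 21.
Report 21: project built, pays 21, utility 21 - 21 = 0.
Report 18: project built, pays 18, utility 21 - 18 = 3.
So reporting 18 beats truth here (3 > 0).

18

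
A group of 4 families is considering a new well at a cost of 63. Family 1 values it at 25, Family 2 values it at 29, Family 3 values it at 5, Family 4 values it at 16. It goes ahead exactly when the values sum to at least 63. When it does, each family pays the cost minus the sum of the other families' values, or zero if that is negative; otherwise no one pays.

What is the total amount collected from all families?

Total value 75 ≥ cost 63, so it is built.
Family 1: others sum to 50; max(0, 63 - 50) = 13.
Family 2: others sum to 46; max(0, 63 - 46) = 17.
Family 3: others sum to 70; max(0, 63 - 70) = 0.
Family 4: others sum to 59; max(0, 63 - 59) = 4.
Total collected = 13 + 17 + 0 + 4 = 34.

34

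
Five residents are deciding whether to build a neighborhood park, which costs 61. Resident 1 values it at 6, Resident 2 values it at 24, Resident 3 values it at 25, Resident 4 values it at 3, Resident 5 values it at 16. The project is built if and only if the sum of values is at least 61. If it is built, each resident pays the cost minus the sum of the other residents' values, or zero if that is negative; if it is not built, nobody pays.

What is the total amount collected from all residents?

Total value 74 ≥ cost 61, so it is built.
Resident 1: others sum to 68; max(0, 61 - 68) = 0.
Resident 2: others sum to 50; max(0, 61 - 50) = 11.
Resident 3: others sum to 49; max(0, 61 - 49) = 12.
Resident 4: others sum to 71; max(0, 61 - 71) = 0.
Resident 5: others sum to 58; max(0, 61 - 58) = 3.
Total collected = 0 + 11 + 12 + 0 + 3 = 26.

26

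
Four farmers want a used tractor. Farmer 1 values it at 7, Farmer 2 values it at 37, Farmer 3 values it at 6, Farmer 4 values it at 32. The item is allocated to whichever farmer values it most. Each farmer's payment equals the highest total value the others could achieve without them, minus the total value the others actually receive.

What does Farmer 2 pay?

32

Farmer 2 has the highest value and receives the item.
Without Farmer 2, the item would go to the next-highest value, 32, so the others could achieve 32.
With Farmer 2 present and winning, the others receive nothing, so their total is 0.
Payment = 32 - 0 = 32.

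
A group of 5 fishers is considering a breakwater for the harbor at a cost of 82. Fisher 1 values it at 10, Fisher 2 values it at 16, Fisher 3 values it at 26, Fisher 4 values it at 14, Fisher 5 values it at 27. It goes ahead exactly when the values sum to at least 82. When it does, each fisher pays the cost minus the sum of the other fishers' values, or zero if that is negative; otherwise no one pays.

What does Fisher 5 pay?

Total value 93 ≥ cost 82, so the project is built.
The other fishers' values sum to 66.
Cost minus that sum is 82 - 66 = 16.

16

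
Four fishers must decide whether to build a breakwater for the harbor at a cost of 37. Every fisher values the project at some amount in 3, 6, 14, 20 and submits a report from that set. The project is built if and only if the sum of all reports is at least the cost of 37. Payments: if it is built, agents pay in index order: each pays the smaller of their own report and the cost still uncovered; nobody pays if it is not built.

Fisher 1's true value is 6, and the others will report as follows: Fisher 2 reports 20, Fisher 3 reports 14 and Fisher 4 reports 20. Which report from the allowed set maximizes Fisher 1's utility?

Report 3: project built, pays 3, utility 6 - 3 = 3.
Report 6: project built, pays 6, utility 6 - 6 = 0.
Report 14: project built, pays 14, utility 6 - 14 = -8.
Report 20: project built, pays 20, utility 6 - 20 = -14.
The best choice is 3 with utility 3.

3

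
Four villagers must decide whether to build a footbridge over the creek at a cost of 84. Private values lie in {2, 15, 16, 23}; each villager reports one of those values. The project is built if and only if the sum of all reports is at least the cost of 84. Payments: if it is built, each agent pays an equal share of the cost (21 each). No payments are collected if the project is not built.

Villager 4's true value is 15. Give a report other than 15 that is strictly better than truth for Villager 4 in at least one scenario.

2

Suppose Villager 1 reports 23, Villager 2 reports 23 and Villager 3 reports 23.
Report 15: project built, pays 21, utility 15 - 21 = -6.
Report 2: project not built, utility 0.
So reporting 2 beats truth here (0 > -6).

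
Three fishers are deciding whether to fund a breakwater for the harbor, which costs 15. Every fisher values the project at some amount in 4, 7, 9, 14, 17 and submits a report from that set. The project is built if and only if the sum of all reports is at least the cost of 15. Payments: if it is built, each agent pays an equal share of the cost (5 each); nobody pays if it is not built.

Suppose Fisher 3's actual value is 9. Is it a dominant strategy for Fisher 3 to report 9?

Yes

Check each profile of the others' reports and compare truth against every alternative report.
Others report (4, 4): truth gives 4, best alternative gives 4.
Others report (4, 7): truth gives 4, best alternative gives 4.
Others report (4, 9): truth gives 4, best alternative gives 4.
Others report (4, 14): truth gives 4, best alternative gives 4.
Others report (4, 17): truth gives 4, best alternative gives 4.
Others report (7, 4): truth gives 4, best alternative gives 4.
(Remaining 19 profiles checked similarly; truth is weakly best in each.)
In every case the truthful report is at least as good as any alternative, so it is a dominant strategy.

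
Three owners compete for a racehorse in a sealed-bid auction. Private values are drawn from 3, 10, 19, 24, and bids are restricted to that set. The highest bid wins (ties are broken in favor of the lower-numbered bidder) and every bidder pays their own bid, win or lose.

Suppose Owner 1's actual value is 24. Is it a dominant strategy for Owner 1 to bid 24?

Consider the case where Owner 2 bids 3 and Owner 3 bids 3.
Truthful bid 24: wins, pays 24, utility 24 - 24 = 0.
Bid 3 instead: wins, pays 3, utility 24 - 3 = 21.
Since 21 > 0, bidding 3 is strictly better here, so truthful bidding is not dominant.

No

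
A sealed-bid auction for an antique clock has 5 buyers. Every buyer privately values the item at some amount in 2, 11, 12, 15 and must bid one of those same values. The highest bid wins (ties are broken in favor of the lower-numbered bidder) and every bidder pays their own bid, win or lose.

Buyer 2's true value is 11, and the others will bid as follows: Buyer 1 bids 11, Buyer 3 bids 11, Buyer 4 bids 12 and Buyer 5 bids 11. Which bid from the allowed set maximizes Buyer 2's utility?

12

Bid 2: loses but pays 2, utility -2.
Bid 11: loses but pays 11, utility -11.
Bid 12: wins, pays 12, utility 11 - 12 = -1.
Bid 15: wins, pays 15, utility 11 - 15 = -4.
The best choice is 12 with utility -1.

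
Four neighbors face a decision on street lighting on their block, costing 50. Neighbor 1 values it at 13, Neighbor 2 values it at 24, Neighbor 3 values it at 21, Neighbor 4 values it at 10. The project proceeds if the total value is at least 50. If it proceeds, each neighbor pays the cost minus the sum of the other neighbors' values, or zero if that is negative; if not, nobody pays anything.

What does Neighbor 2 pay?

6

Total value 68 ≥ cost 50, so the project is built.
The other neighbors' values sum to 44.
Cost minus that sum is 50 - 44 = 6.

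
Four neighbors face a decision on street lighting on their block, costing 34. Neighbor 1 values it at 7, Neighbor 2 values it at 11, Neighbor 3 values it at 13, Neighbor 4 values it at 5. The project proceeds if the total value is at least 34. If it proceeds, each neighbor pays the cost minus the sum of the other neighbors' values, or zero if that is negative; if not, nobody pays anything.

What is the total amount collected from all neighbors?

Total value 36 ≥ cost 34, so it is built.
Neighbor 1: others sum to 29; max(0, 34 - 29) = 5.
Neighbor 2: others sum to 25; max(0, 34 - 25) = 9.
Neighbor 3: others sum to 23; max(0, 34 - 23) = 11.
Neighbor 4: others sum to 31; max(0, 34 - 31) = 3.
Total collected = 5 + 9 + 11 + 3 = 28.

28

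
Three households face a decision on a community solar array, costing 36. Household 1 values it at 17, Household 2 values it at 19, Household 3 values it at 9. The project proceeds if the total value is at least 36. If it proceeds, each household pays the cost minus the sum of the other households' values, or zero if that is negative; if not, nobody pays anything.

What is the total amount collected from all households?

Total value 45 ≥ cost 36, so it is built.
Household 1: others sum to 28; max(0, 36 - 28) = 8.
Household 2: others sum to 26; max(0, 36 - 26) = 10.
Household 3: others sum to 36; max(0, 36 - 36) = 0.
Total collected = 8 + 10 + 0 = 18.

18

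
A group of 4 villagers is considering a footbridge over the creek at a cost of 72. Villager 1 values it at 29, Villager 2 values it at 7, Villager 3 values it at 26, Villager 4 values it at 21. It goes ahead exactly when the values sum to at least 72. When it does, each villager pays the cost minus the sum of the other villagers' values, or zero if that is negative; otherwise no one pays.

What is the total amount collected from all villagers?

43

Total value 83 ≥ cost 72, so it is built.
Villager 1: others sum to 54; max(0, 72 - 54) = 18.
Villager 2: others sum to 76; max(0, 72 - 76) = 0.
Villager 3: others sum to 57; max(0, 72 - 57) = 15.
Villager 4: others sum to 62; max(0, 72 - 62) = 10.
Total collected = 18 + 0 + 15 + 10 = 43.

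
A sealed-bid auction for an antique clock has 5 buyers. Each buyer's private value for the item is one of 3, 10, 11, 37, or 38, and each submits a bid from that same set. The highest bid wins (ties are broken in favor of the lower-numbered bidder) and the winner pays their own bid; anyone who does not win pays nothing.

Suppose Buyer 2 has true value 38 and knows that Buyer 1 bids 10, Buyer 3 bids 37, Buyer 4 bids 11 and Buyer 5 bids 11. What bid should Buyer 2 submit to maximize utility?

37

Bid 3: loses, pays 0, utility 0.
Bid 10: loses, pays 0, utility 0.
Bid 11: loses, pays 0, utility 0.
Bid 37: wins, pays 37, utility 38 - 37 = 1.
Bid 38: wins, pays 38, utility 38 - 38 = 0.
The best choice is 37 with utility 1.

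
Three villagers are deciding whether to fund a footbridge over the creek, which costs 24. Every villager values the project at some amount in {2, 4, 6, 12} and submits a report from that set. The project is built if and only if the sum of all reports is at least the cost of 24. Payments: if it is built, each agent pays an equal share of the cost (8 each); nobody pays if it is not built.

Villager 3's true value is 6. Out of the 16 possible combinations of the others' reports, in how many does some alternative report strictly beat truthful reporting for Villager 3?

2

Others report (6, 12): truth gives -2; report 2 gives 0 > -2. Violating.
Others report (12, 6): truth gives -2; report 2 gives 0 > -2. Violating.
Others report (2, 2): truth gives 0; no alternative beats it.
Others report (2, 4): truth gives 0; no alternative beats it.
(Checking all 16 profiles: 2 have a profitable deviation, 14 do not.)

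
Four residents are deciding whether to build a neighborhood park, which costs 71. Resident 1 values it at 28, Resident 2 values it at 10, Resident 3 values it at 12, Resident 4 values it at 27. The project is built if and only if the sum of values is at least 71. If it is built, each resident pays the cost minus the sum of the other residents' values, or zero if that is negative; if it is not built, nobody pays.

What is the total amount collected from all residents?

Total value 77 ≥ cost 71, so it is built.
Resident 1: others sum to 49; max(0, 71 - 49) = 22.
Resident 2: others sum to 67; max(0, 71 - 67) = 4.
Resident 3: others sum to 65; max(0, 71 - 65) = 6.
Resident 4: others sum to 50; max(0, 71 - 50) = 21.
Total collected = 22 + 4 + 6 + 21 = 53.

53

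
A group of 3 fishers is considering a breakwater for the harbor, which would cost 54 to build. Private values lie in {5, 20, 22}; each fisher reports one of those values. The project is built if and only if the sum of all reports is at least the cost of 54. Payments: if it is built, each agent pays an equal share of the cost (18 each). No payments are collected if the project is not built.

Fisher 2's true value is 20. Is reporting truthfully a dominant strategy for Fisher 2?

Check each profile of the others' reports and compare truth against every alternative report.
Others report (20, 20): truth gives 2, best alternative gives 2.
Others report (20, 22): truth gives 2, best alternative gives 2.
Others report (22, 20): truth gives 2, best alternative gives 2.
Others report (22, 22): truth gives 2, best alternative gives 2.
Others report (5, 5): truth gives 0, best alternative gives 0.
Others report (5, 20): truth gives 0, best alternative gives 0.
(Remaining 3 profiles checked similarly; truth is weakly best in each.)
In every case the truthful report is at least as good as any alternative, so it is a dominant strategy.

Yes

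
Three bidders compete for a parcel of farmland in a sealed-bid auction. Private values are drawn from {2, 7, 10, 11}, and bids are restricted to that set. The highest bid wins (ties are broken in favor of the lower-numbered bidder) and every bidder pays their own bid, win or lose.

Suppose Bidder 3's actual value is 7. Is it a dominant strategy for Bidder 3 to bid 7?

Consider the case where Bidder 1 bids 2 and Bidder 2 bids 7.
Truthful bid 7: loses but pays 7, utility -7.
Bid 2 instead: loses but pays 2, utility -2.
Since -2 > -7, bidding 2 is strictly better here, so truthful bidding is not dominant.

No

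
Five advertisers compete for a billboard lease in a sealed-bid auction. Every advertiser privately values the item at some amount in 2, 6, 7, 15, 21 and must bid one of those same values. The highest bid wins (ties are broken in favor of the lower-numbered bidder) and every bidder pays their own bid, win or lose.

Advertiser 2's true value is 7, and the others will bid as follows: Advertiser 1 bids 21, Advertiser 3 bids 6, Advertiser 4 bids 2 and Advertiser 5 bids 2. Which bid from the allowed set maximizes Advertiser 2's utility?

Bid 2: loses but pays 2, utility -2.
Bid 6: loses but pays 6, utility -6.
Bid 7: loses but pays 7, utility -7.
Bid 15: loses but pays 15, utility -15.
Bid 21: loses but pays 21, utility -21.
The best choice is 2 with utility -2.

2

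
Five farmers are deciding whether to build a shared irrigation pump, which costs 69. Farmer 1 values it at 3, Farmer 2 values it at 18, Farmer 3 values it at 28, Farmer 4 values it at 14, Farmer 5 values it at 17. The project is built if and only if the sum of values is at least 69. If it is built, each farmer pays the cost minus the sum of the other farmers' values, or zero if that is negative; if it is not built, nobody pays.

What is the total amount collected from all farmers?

Total value 80 ≥ cost 69, so it is built.
Farmer 1: others sum to 77; max(0, 69 - 77) = 0.
Farmer 2: others sum to 62; max(0, 69 - 62) = 7.
Farmer 3: others sum to 52; max(0, 69 - 52) = 17.
Farmer 4: others sum to 66; max(0, 69 - 66) = 3.
Farmer 5: others sum to 63; max(0, 69 - 63) = 6.
Total collected = 0 + 7 + 17 + 3 + 6 = 33.

33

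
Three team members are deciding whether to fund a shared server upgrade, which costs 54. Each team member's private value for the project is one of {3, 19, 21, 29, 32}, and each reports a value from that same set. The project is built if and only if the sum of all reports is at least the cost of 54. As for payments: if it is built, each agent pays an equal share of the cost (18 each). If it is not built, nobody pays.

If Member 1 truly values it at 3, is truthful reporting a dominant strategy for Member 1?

Check each profile of the others' reports and compare truth against every alternative report.
Others report (3, 32): truth gives 0, best alternative gives -15.
Others report (19, 19): truth gives 0, best alternative gives -15.
Others report (19, 21): truth gives 0, best alternative gives -15.
Others report (19, 29): truth gives 0, best alternative gives -15.
Others report (21, 19): truth gives 0, best alternative gives -15.
Others report (21, 21): truth gives 0, best alternative gives -15.
(Remaining 19 profiles checked similarly; truth is weakly best in each.)
In every case the truthful report is at least as good as any alternative, so it is a dominant strategy.

Yes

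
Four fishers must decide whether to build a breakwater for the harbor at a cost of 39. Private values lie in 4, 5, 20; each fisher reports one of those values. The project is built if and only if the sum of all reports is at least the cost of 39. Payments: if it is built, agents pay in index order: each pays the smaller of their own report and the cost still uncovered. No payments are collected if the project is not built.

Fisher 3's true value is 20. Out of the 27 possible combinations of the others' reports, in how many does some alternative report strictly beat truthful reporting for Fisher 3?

4

Others report (4, 20, 20): truth gives 5; report 4 gives 16 > 5. Violating.
Others report (5, 20, 20): truth gives 6; report 4 gives 16 > 6. Violating.
Others report (20, 4, 20): truth gives 5; report 4 gives 16 > 5. Violating.
Others report (20, 5, 20): truth gives 6; report 4 gives 16 > 6. Violating.
Others report (4, 4, 4): truth gives 0; no alternative beats it.
Others report (4, 4, 5): truth gives 0; no alternative beats it.
(Checking all 27 profiles: 4 have a profitable deviation, 23 do not.)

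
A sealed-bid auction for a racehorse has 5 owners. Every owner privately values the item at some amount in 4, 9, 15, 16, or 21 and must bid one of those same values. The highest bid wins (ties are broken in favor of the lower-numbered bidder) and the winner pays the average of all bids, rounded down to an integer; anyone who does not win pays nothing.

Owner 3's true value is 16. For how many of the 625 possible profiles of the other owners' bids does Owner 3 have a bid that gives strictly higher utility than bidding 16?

Others bid (4, 4, 4, 4): truth gives 10; bid 9 gives 11 > 10. Violating.
Others bid (4, 4, 4, 9): truth gives 9; bid 9 gives 10 > 9. Violating.
Others bid (4, 4, 4, 21): truth gives 0; bid 21 gives 6 > 0. Violating.
Others bid (4, 4, 9, 4): truth gives 9; bid 9 gives 10 > 9. Violating.
Others bid (4, 4, 4, 15): truth gives 8; no alternative beats it.
Others bid (4, 4, 4, 16): truth gives 8; no alternative beats it.
(Checking all 625 profiles: 195 have a profitable deviation, 430 do not.)

195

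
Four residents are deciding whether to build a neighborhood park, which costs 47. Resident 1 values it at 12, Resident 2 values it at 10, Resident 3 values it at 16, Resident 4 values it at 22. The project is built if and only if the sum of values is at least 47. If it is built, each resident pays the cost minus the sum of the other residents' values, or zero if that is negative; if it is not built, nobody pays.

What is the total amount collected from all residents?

12

Total value 60 ≥ cost 47, so it is built.
Resident 1: others sum to 48; max(0, 47 - 48) = 0.
Resident 2: others sum to 50; max(0, 47 - 50) = 0.
Resident 3: others sum to 44; max(0, 47 - 44) = 3.
Resident 4: others sum to 38; max(0, 47 - 38) = 9.
Total collected = 0 + 0 + 3 + 9 = 12.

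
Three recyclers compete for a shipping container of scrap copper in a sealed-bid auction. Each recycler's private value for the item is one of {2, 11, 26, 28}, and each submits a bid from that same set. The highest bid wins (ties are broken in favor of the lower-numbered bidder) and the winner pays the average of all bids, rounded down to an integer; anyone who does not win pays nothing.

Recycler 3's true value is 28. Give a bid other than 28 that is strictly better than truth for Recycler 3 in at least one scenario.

Suppose Recycler 1 bids 2 and Recycler 2 bids 2.
Bid 28: wins, pays 10, utility 28 - 10 = 18.
Bid 11: wins, pays 5, utility 28 - 5 = 23.
So bidding 11 beats truth here (23 > 18).

11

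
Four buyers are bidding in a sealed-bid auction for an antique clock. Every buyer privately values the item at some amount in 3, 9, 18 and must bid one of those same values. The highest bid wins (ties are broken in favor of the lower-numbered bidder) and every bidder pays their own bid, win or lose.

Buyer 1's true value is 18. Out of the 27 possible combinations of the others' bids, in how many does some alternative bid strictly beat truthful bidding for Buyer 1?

8

Others bid (3, 3, 3): truth gives 0; bid 3 gives 15 > 0. Violating.
Others bid (3, 3, 9): truth gives 0; bid 9 gives 9 > 0. Violating.
Others bid (3, 9, 3): truth gives 0; bid 9 gives 9 > 0. Violating.
Others bid (3, 9, 9): truth gives 0; bid 9 gives 9 > 0. Violating.
Others bid (3, 3, 18): truth gives 0; no alternative beats it.
Others bid (3, 9, 18): truth gives 0; no alternative beats it.
(Checking all 27 profiles: 8 have a profitable deviation, 19 do not.)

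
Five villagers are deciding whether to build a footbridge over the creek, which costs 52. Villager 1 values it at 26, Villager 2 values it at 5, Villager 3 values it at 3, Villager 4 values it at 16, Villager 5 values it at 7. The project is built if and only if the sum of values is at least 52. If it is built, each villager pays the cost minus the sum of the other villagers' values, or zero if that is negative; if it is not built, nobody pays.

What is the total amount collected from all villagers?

Total value 57 ≥ cost 52, so it is built.
Villager 1: others sum to 31; max(0, 52 - 31) = 21.
Villager 2: others sum to 52; max(0, 52 - 52) = 0.
Villager 3: others sum to 54; max(0, 52 - 54) = 0.
Villager 4: others sum to 41; max(0, 52 - 41) = 11.
Villager 5: others sum to 50; max(0, 52 - 50) = 2.
Total collected = 21 + 0 + 0 + 11 + 2 = 34.

34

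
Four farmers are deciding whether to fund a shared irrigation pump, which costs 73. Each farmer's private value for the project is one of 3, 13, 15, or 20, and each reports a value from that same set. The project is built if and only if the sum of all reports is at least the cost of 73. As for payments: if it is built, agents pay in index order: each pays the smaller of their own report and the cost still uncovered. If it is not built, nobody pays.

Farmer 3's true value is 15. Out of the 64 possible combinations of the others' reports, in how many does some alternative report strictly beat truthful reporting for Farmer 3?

Others report (20, 20, 20): truth gives 0; report 13 gives 2 > 0. Violating.
Others report (3, 3, 3): truth gives 0; no alternative beats it.
Others report (3, 3, 13): truth gives 0; no alternative beats it.
(Checking all 64 profiles: 1 has a profitable deviation, 63 do not.)

1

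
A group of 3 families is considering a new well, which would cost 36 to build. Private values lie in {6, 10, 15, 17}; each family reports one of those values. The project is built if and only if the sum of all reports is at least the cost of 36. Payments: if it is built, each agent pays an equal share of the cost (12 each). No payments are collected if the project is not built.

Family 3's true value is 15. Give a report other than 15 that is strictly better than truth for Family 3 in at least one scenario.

Suppose Family 1 reports 10 and Family 2 reports 10.
Report 15: project not built, utility 0.
Report 17: project built, pays 12, utility 15 - 12 = 3.
So reporting 17 beats truth here (3 > 0).

17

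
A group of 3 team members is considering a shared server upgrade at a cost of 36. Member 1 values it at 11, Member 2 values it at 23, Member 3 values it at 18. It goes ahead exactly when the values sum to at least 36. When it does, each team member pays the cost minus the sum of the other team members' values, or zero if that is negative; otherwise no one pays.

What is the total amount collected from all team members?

9

Total value 52 ≥ cost 36, so it is built.
Member 1: others sum to 41; max(0, 36 - 41) = 0.
Member 2: others sum to 29; max(0, 36 - 29) = 7.
Member 3: others sum to 34; max(0, 36 - 34) = 2.
Total collected = 0 + 7 + 2 = 9.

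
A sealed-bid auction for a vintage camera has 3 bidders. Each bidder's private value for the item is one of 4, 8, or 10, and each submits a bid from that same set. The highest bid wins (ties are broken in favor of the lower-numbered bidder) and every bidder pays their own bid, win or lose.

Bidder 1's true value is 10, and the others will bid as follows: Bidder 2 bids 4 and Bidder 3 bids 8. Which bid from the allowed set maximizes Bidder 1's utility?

Bid 4: loses but pays 4, utility -4.
Bid 8: wins, pays 8, utility 10 - 8 = 2.
Bid 10: wins, pays 10, utility 10 - 10 = 0.
The best choice is 8 with utility 2.

8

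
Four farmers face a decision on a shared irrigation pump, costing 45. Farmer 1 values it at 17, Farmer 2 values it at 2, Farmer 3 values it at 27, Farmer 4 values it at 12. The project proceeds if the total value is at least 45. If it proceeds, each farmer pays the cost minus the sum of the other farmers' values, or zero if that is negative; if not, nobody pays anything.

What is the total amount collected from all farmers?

18

Total value 58 ≥ cost 45, so it is built.
Farmer 1: others sum to 41; max(0, 45 - 41) = 4.
Farmer 2: others sum to 56; max(0, 45 - 56) = 0.
Farmer 3: others sum to 31; max(0, 45 - 31) = 14.
Farmer 4: others sum to 46; max(0, 45 - 46) = 0.
Total collected = 4 + 0 + 14 + 0 = 18.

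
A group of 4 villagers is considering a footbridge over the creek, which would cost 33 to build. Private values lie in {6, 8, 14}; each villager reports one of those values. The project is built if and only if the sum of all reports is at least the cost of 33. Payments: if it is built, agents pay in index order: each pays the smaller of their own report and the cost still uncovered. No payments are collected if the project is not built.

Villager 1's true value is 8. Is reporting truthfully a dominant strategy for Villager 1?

No

Consider the case where Villager 2 reports 6, Villager 3 reports 8 and Villager 4 reports 14.
Truthful report 8: project built, pays 8, utility 8 - 8 = 0.
Report 6 instead: project built, pays 6, utility 8 - 6 = 2.
Since 2 > 0, reporting 6 is strictly better here, so truthful reporting is not dominant.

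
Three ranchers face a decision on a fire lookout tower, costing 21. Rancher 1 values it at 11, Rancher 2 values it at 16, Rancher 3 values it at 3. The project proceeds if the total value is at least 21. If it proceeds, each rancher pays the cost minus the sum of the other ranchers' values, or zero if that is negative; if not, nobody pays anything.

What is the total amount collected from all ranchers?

Total value 30 ≥ cost 21, so it is built.
Rancher 1: others sum to 19; max(0, 21 - 19) = 2.
Rancher 2: others sum to 14; max(0, 21 - 14) = 7.
Rancher 3: others sum to 27; max(0, 21 - 27) = 0.
Total collected = 2 + 7 + 0 = 9.

9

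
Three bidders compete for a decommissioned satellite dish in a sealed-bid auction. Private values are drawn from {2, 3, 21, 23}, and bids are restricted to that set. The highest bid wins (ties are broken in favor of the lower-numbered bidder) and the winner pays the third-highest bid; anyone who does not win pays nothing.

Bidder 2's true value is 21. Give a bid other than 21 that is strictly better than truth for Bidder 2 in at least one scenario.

Suppose Bidder 1 bids 2 and Bidder 3 bids 23.
Bid 21: loses, pays 0, utility 0.
Bid 23: wins, pays 2, utility 21 - 2 = 19.
So bidding 23 beats truth here (19 > 0).

23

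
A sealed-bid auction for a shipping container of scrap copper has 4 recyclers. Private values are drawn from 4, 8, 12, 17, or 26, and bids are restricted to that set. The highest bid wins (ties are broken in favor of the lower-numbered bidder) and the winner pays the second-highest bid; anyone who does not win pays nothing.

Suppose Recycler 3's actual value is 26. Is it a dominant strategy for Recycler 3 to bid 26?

Yes

Check each profile of the others' bids and compare truth against every alternative bid.
Others bid (4, 17, 4): truth gives 9, best alternative gives 0.
Others bid (4, 17, 8): truth gives 9, best alternative gives 0.
Others bid (4, 17, 12): truth gives 9, best alternative gives 0.
Others bid (4, 17, 17): truth gives 9, best alternative gives 0.
Others bid (8, 17, 4): truth gives 9, best alternative gives 0.
Others bid (8, 17, 8): truth gives 9, best alternative gives 0.
(Remaining 119 profiles checked similarly; truth is weakly best in each.)
In every case the truthful bid is at least as good as any alternative, so it is a dominant strategy.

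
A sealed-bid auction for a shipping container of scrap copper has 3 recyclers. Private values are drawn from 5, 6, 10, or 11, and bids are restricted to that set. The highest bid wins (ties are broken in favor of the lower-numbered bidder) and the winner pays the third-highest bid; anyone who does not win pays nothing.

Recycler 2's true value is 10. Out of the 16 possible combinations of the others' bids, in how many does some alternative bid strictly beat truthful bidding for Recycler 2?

Others bid (5, 11): truth gives 0; bid 11 gives 5 > 0. Violating.
Others bid (6, 11): truth gives 0; bid 11 gives 4 > 0. Violating.
Others bid (10, 5): truth gives 0; bid 11 gives 5 > 0. Violating.
Others bid (10, 6): truth gives 0; bid 11 gives 4 > 0. Violating.
Others bid (5, 5): truth gives 5; no alternative beats it.
Others bid (5, 6): truth gives 5; no alternative beats it.
(Checking all 16 profiles: 4 have a profitable deviation, 12 do not.)

4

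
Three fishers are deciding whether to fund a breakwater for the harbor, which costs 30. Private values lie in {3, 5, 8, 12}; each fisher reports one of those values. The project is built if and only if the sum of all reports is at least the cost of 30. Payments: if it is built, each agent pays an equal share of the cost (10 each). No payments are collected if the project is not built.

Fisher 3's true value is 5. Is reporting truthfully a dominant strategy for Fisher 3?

Yes

Check each profile of the others' reports and compare truth against every alternative report.
Others report (3, 3): truth gives 0, best alternative gives 0.
Others report (3, 5): truth gives 0, best alternative gives 0.
Others report (3, 8): truth gives 0, best alternative gives 0.
Others report (3, 12): truth gives 0, best alternative gives 0.
Others report (5, 3): truth gives 0, best alternative gives 0.
Others report (5, 5): truth gives 0, best alternative gives 0.
(Remaining 10 profiles checked similarly; truth is weakly best in each.)
In every case the truthful report is at least as good as any alternative, so it is a dominant strategy.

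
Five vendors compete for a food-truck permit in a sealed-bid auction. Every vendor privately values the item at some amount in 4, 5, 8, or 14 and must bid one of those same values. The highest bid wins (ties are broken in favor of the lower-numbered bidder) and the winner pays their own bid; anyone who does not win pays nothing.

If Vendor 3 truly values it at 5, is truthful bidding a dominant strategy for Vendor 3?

Yes

Check each profile of the others' bids and compare truth against every alternative bid.
Others bid (4, 4, 4, 4): truth gives 0, best alternative gives 0.
Others bid (4, 4, 4, 5): truth gives 0, best alternative gives 0.
Others bid (4, 4, 4, 8): truth gives 0, best alternative gives 0.
Others bid (4, 4, 4, 14): truth gives 0, best alternative gives 0.
Others bid (4, 4, 5, 4): truth gives 0, best alternative gives 0.
Others bid (4, 4, 5, 5): truth gives 0, best alternative gives 0.
(Remaining 250 profiles checked similarly; truth is weakly best in each.)
In every case the truthful bid is at least as good as any alternative, so it is a dominant strategy.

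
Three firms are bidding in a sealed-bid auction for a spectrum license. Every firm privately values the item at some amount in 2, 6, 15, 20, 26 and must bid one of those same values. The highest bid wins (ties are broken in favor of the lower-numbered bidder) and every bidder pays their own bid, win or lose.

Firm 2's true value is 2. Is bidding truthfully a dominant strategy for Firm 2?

Yes

Check each profile of the others' bids and compare truth against every alternative bid.
Others bid (2, 15): truth gives -2, best alternative gives -6.
Others bid (2, 20): truth gives -2, best alternative gives -6.
Others bid (2, 26): truth gives -2, best alternative gives -6.
Others bid (6, 2): truth gives -2, best alternative gives -6.
Others bid (6, 6): truth gives -2, best alternative gives -6.
Others bid (6, 15): truth gives -2, best alternative gives -6.
(Remaining 19 profiles checked similarly; truth is weakly best in each.)
In every case the truthful bid is at least as good as any alternative, so it is a dominant strategy.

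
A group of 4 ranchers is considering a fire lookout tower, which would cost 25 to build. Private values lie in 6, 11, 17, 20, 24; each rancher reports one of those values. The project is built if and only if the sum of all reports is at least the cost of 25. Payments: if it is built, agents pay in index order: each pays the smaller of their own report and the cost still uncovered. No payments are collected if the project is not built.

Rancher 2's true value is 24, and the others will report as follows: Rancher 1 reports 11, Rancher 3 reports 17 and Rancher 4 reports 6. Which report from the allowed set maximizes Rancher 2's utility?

6

Report 6: project built, pays 6, utility 24 - 6 = 18.
Report 11: project built, pays 11, utility 24 - 11 = 13.
Report 17: project built, pays 14, utility 24 - 14 = 10.
Report 20: project built, pays 14, utility 24 - 14 = 10.
Report 24: project built, pays 14, utility 24 - 14 = 10.
The best choice is 6 with utility 18.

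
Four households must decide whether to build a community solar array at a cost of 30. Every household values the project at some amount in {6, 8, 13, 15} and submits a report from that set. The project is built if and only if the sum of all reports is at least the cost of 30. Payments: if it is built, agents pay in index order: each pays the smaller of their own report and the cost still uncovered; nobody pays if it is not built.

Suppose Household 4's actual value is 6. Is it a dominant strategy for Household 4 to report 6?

Yes

Check each profile of the others' reports and compare truth against every alternative report.
Others report (6, 8, 8): truth gives 0, best alternative gives -2.
Others report (8, 6, 8): truth gives 0, best alternative gives -2.
Others report (8, 8, 6): truth gives 0, best alternative gives -2.
Others report (6, 13, 13): truth gives 6, best alternative gives 6.
Others report (6, 13, 15): truth gives 6, best alternative gives 6.
Others report (6, 15, 13): truth gives 6, best alternative gives 6.
(Remaining 58 profiles checked similarly; truth is weakly best in each.)
In every case the truthful report is at least as good as any alternative, so it is a dominant strategy.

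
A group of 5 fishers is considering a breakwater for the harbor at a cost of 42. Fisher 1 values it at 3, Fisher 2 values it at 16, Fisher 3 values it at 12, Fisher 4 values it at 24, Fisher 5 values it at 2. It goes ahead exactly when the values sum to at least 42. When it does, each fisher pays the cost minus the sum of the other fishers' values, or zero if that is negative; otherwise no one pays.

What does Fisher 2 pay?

1

Total value 57 ≥ cost 42, so the project is built.
The other fishers' values sum to 41.
Cost minus that sum is 42 - 41 = 1.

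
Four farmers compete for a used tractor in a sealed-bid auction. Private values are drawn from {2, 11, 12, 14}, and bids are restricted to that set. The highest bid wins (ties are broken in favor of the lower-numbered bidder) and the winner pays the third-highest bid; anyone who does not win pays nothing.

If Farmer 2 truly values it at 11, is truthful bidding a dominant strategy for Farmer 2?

No

Consider the case where Farmer 1 bids 2, Farmer 3 bids 2 and Farmer 4 bids 12.
Truthful bid 11: loses, pays 0, utility 0.
Bid 12 instead: wins, pays 2, utility 11 - 2 = 9.
Since 9 > 0, bidding 12 is strictly better here, so truthful bidding is not dominant.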